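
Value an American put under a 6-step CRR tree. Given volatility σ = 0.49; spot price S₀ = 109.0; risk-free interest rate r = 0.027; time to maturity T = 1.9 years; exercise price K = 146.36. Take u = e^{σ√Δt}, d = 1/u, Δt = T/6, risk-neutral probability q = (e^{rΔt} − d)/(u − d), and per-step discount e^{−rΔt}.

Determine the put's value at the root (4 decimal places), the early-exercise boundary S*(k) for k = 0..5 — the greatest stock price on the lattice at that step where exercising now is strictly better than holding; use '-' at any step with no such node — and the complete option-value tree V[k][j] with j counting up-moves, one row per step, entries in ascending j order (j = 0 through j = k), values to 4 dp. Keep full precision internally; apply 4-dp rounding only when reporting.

price = 52.4725
boundary = - - 62.7947 47.6619 62.7947 82.7322
tree:
52.4725
67.4099 34.9917
83.5653 48.7085 18.6859
98.6981 65.3115 29.0938 6.1623
110.1841 83.5653 43.9725 11.2365 0.0000
118.9020 98.6981 63.6278 20.4889 0.0000 0.0000
125.5191 110.1841 83.5653 37.3600 0.0000 0.0000 0.0000

Δt=0.31667, u=1.31750, d=0.75901, q=0.44687, disc=e^(-rΔt)=0.99149
k=6 terminal: V=max(K-S,0) → 125.5191 110.1841 83.5653 37.3600 0.0000 0.0000 0.0000
k=5: j=0 S=27.4580 intr=118.9020 cont=117.6560 V=118.9020[EX]; j=1 S=47.6619 intr=98.6981 cont=97.4520 V=98.6981[EX]; j=2 S=82.7322 intr=63.6278 cont=62.3817 V=63.6278[EX]; j=3 S=143.6078 intr=2.7522 cont=20.4889 V=20.4889[hold]; j=4 S=249.2766 intr=0.0000 cont=0.0000 V=0.0000[hold]; j=5 S=432.6979 intr=0.0000 cont=0.0000 V=0.0000[hold]  S*(5)=82.7322
k=4: j=0 S=36.1759 intr=110.1841 cont=108.9380 V=110.1841[EX]; j=1 S=62.7947 intr=83.5653 cont=82.3192 V=83.5653[EX]; j=2 S=109.0000 intr=37.3600 cont=43.9725 V=43.9725[hold]; j=3 S=189.2038 intr=0.0000 cont=11.2365 V=11.2365[hold]; j=4 S=328.4227 intr=0.0000 cont=0.0000 V=0.0000[hold]  S*(4)=62.7947
k=3: j=0 S=47.6619 intr=98.6981 cont=97.4520 V=98.6981[EX]; j=1 S=82.7322 intr=63.6278 cont=65.3115 V=65.3115[hold]; j=2 S=143.6078 intr=2.7522 cont=29.0938 V=29.0938[hold]; j=3 S=249.2766 intr=0.0000 cont=6.1623 V=6.1623[hold]  S*(3)=47.6619
k=2: j=0 S=62.7947 intr=83.5653 cont=83.0653 V=83.5653[EX]; j=1 S=109.0000 intr=37.3600 cont=48.7085 V=48.7085[hold]; j=2 S=189.2038 intr=0.0000 cont=18.6859 V=18.6859[hold]  S*(2)=62.7947
k=1: j=0 S=82.7322 intr=63.6278 cont=67.4099 V=67.4099[hold]; j=1 S=143.6078 intr=2.7522 cont=34.9917 V=34.9917[hold]  S*(1)=-
k=0: j=0 S=109.0000 intr=37.3600 cont=52.4725 V=52.4725[hold]  S*(0)=-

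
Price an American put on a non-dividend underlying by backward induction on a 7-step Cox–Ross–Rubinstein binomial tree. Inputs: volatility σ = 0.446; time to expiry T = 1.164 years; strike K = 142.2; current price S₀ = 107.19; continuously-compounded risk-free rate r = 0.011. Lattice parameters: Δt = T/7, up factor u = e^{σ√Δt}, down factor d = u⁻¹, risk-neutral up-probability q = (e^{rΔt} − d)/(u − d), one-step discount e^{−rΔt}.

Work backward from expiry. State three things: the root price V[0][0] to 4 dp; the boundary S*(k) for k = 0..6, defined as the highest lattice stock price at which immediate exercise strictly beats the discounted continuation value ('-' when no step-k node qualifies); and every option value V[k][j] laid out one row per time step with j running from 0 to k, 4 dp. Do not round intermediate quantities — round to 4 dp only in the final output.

price = 44.3824
boundary = - - - 62.1152 74.5047 89.3653 107.1900
tree:
44.3824
55.8873 31.0351
68.0947 41.7601 18.5515
80.0848 54.2714 27.2192 8.4365
90.4139 67.6953 38.7078 13.8228 2.1385
99.0255 80.0848 52.8347 22.2556 3.9649 0.0000
106.2050 90.4139 67.6953 35.0100 7.3513 0.0000 0.0000
112.1906 99.0255 80.0848 52.8347 13.6300 0.0000 0.0000 0.0000

Δt=0.16629, u=1.19946, d=0.83371, q=0.45966, disc=e^(-rΔt)=0.99817
k=7 terminal: V=max(K-S,0) → 112.1906 99.0255 80.0848 52.8347 13.6300 0.0000 0.0000 0.0000
k=6: j=0 S=35.9950 intr=106.2050 cont=105.9451 V=106.2050[EX]; j=1 S=51.7861 intr=90.4139 cont=90.1541 V=90.4139[EX]; j=2 S=74.5047 intr=67.6953 cont=67.4355 V=67.6953[EX]; j=3 S=107.1900 intr=35.0100 cont=34.7501 V=35.0100[EX]; j=4 S=154.2144 intr=0.0000 cont=7.3513 V=7.3513[hold]; j=5 S=221.8685 intr=0.0000 cont=0.0000 V=0.0000[hold]; j=6 S=319.2026 intr=0.0000 cont=0.0000 V=0.0000[hold]  S*(6)=107.1900
k=5: j=0 S=43.1745 intr=99.0255 cont=98.7656 V=99.0255[EX]; j=1 S=62.1152 intr=80.0848 cont=79.8249 V=80.0848[EX]; j=2 S=89.3653 intr=52.8347 cont=52.5748 V=52.8347[EX]; j=3 S=128.5700 intr=13.6300 cont=22.2556 V=22.2556[hold]; j=4 S=184.9739 intr=0.0000 cont=3.9649 V=3.9649[hold]; j=5 S=266.1222 intr=0.0000 cont=0.0000 V=0.0000[hold]  S*(5)=89.3653
k=4: j=0 S=51.7861 intr=90.4139 cont=90.1541 V=90.4139[EX]; j=1 S=74.5047 intr=67.6953 cont=67.4355 V=67.6953[EX]; j=2 S=107.1900 intr=35.0100 cont=38.7078 V=38.7078[hold]; j=3 S=154.2144 intr=0.0000 cont=13.8228 V=13.8228[hold]; j=4 S=221.8685 intr=0.0000 cont=2.1385 V=2.1385[hold]  S*(4)=74.5047
k=3: j=0 S=62.1152 intr=80.0848 cont=79.8249 V=80.0848[EX]; j=1 S=89.3653 intr=52.8347 cont=54.2714 V=54.2714[hold]; j=2 S=128.5700 intr=13.6300 cont=27.2192 V=27.2192[hold]; j=3 S=184.9739 intr=0.0000 cont=8.4365 V=8.4365[hold]  S*(3)=62.1152
k=2: j=0 S=74.5047 intr=67.6953 cont=68.0947 V=68.0947[hold]; j=1 S=107.1900 intr=35.0100 cont=41.7601 V=41.7601[hold]; j=2 S=154.2144 intr=0.0000 cont=18.5515 V=18.5515[hold]  S*(2)=-
k=1: j=0 S=89.3653 intr=52.8347 cont=55.8873 V=55.8873[hold]; j=1 S=128.5700 intr=13.6300 cont=31.0351 V=31.0351[hold]  S*(1)=-
k=0: j=0 S=107.1900 intr=35.0100 cont=44.3824 V=44.3824[hold]  S*(0)=-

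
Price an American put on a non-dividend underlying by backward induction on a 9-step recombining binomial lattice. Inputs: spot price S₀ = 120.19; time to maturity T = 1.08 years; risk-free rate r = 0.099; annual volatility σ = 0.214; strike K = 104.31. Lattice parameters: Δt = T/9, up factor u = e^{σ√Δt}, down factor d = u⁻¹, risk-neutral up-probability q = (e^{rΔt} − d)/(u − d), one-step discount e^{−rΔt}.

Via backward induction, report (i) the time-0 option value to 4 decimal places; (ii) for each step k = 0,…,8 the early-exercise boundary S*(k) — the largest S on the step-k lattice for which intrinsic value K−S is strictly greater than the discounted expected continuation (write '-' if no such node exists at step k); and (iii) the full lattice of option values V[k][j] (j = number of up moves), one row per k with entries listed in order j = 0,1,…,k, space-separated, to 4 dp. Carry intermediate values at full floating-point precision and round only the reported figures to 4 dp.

Δt=0.12000, u=1.07695, d=0.92855, q=0.56201, disc=e^(-rΔt)=0.98819
k=9 terminal: V=max(K-S,0) → 42.6344 32.7775 21.3453 8.0860 0.0000 0.0000 0.0000 0.0000 0.0000 0.0000
k=8: j=0 S=66.4214 intr=37.8886 cont=36.6567 V=37.8886[EX]; j=1 S=77.0368 intr=27.2732 cont=26.0413 V=27.2732[EX]; j=2 S=89.3487 intr=14.9613 cont=13.7294 V=14.9613[EX]; j=3 S=103.6283 intr=0.6817 cont=3.4998 V=3.4998[hold]; j=4 S=120.1900 intr=0.0000 cont=0.0000 V=0.0000[hold]; j=5 S=139.3986 intr=0.0000 cont=0.0000 V=0.0000[hold]; j=6 S=161.6771 intr=0.0000 cont=0.0000 V=0.0000[hold]; j=7 S=187.5161 intr=0.0000 cont=0.0000 V=0.0000[hold]; j=8 S=217.4846 intr=0.0000 cont=0.0000 V=0.0000[hold]  S*(8)=89.3487
k=7: j=0 S=71.5325 intr=32.7775 cont=31.5457 V=32.7775[EX]; j=1 S=82.9647 intr=21.3453 cont=20.1135 V=21.3453[EX]; j=2 S=96.2240 intr=8.0860 cont=8.4192 V=8.4192[hold]; j=3 S=111.6023 intr=0.0000 cont=1.5148 V=1.5148[hold]; j=4 S=129.4385 intr=0.0000 cont=0.0000 V=0.0000[hold]; j=5 S=150.1251 intr=0.0000 cont=0.0000 V=0.0000[hold]; j=6 S=174.1179 intr=0.0000 cont=0.0000 V=0.0000[hold]; j=7 S=201.9452 intr=0.0000 cont=0.0000 V=0.0000[hold]  S*(7)=82.9647
k=6: j=0 S=77.0368 intr=27.2732 cont=26.0413 V=27.2732[EX]; j=1 S=89.3487 intr=14.9613 cont=13.9145 V=14.9613[EX]; j=2 S=103.6283 intr=0.6817 cont=4.4853 V=4.4853[hold]; j=3 S=120.1900 intr=0.0000 cont=0.6556 V=0.6556[hold]; j=4 S=139.3986 intr=0.0000 cont=0.0000 V=0.0000[hold]; j=5 S=161.6771 intr=0.0000 cont=0.0000 V=0.0000[hold]; j=6 S=187.5161 intr=0.0000 cont=0.0000 V=0.0000[hold]  S*(6)=89.3487
k=5: j=0 S=82.9647 intr=21.3453 cont=20.1135 V=21.3453[EX]; j=1 S=96.2240 intr=8.0860 cont=8.9665 V=8.9665[hold]; j=2 S=111.6023 intr=0.0000 cont=2.3054 V=2.3054[hold]; j=3 S=129.4385 intr=0.0000 cont=0.2838 V=0.2838[hold]; j=4 S=150.1251 intr=0.0000 cont=0.0000 V=0.0000[hold]; j=5 S=174.1179 intr=0.0000 cont=0.0000 V=0.0000[hold]  S*(5)=82.9647
k=4: j=0 S=89.3487 intr=14.9613 cont=14.2184 V=14.9613[EX]; j=1 S=103.6283 intr=0.6817 cont=5.1613 V=5.1613[hold]; j=2 S=120.1900 intr=0.0000 cont=1.1554 V=1.1554[hold]; j=3 S=139.3986 intr=0.0000 cont=0.1228 V=0.1228[hold]; j=4 S=161.6771 intr=0.0000 cont=0.0000 V=0.0000[hold]  S*(4)=89.3487
k=3: j=0 S=96.2240 intr=8.0860 cont=9.3420 V=9.3420[hold]; j=1 S=111.6023 intr=0.0000 cont=2.8756 V=2.8756[hold]; j=2 S=129.4385 intr=0.0000 cont=0.5683 V=0.5683[hold]; j=3 S=150.1251 intr=0.0000 cont=0.0532 V=0.0532[hold]  S*(3)=-
k=2: j=0 S=103.6283 intr=0.6817 cont=5.6404 V=5.6404[hold]; j=1 S=120.1900 intr=0.0000 cont=1.5602 V=1.5602[hold]; j=2 S=139.3986 intr=0.0000 cont=0.2755 V=0.2755[hold]  S*(2)=-
k=1: j=0 S=111.6023 intr=0.0000 cont=3.3078 V=3.3078[hold]; j=1 S=129.4385 intr=0.0000 cont=0.8283 V=0.8283[hold]  S*(1)=-
k=0: j=0 S=120.1900 intr=0.0000 cont=1.8917 V=1.8917[hold]  S*(0)=-

price = 1.8917
boundary = - - - - 89.3487 82.9647 89.3487 82.9647 89.3487
tree:
1.8917
3.3078 0.8283
5.6404 1.5602 0.2755
9.3420 2.8756 0.5683 0.0532
14.9613 5.1613 1.1554 0.1228 0.0000
21.3453 8.9665 2.3054 0.2838 0.0000 0.0000
27.2732 14.9613 4.4853 0.6556 0.0000 0.0000 0.0000
32.7775 21.3453 8.4192 1.5148 0.0000 0.0000 0.0000 0.0000
37.8886 27.2732 14.9613 3.4998 0.0000 0.0000 0.0000 0.0000 0.0000
42.6344 32.7775 21.3453 8.0860 0.0000 0.0000 0.0000 0.0000 0.0000 0.0000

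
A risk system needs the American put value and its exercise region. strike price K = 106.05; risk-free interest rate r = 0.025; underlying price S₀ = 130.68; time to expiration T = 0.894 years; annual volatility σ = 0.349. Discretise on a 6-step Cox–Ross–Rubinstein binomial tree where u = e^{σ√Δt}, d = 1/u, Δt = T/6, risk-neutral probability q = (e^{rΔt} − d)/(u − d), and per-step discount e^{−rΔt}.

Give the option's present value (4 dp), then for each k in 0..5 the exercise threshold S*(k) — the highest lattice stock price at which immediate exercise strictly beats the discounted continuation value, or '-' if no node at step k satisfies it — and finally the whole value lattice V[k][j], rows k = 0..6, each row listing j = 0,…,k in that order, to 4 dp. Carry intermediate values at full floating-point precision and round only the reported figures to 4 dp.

price = 5.7608
boundary = - - - - 76.2402 87.2349
tree:
5.7608
9.0805 2.2117
13.9716 3.8563 0.4485
20.8386 6.6463 0.8660 0.0000
29.8098 11.2888 1.6722 0.0000 0.0000
39.4188 18.8151 3.2289 0.0000 0.0000 0.0000
47.8167 29.8098 6.2349 0.0000 0.0000 0.0000 0.0000

Δt=0.14900, u=1.14421, d=0.87396, q=0.48018, disc=e^(-rΔt)=0.99628
k=6 terminal: V=max(K-S,0) → 47.8167 29.8098 6.2349 0.0000 0.0000 0.0000 0.0000
k=5: j=0 S=66.6312 intr=39.4188 cont=39.0245 V=39.4188[EX]; j=1 S=87.2349 intr=18.8151 cont=18.4208 V=18.8151[EX]; j=2 S=114.2096 intr=0.0000 cont=3.2289 V=3.2289[hold]; j=3 S=149.5256 intr=0.0000 cont=0.0000 V=0.0000[hold]; j=4 S=195.7619 intr=0.0000 cont=0.0000 V=0.0000[hold]; j=5 S=256.2954 intr=0.0000 cont=0.0000 V=0.0000[hold]  S*(5)=87.2349
k=4: j=0 S=76.2402 intr=29.8098 cont=29.4155 V=29.8098[EX]; j=1 S=99.8151 intr=6.2349 cont=11.2888 V=11.2888[hold]; j=2 S=130.6800 intr=0.0000 cont=1.6722 V=1.6722[hold]; j=3 S=171.0889 intr=0.0000 cont=0.0000 V=0.0000[hold]; j=4 S=223.9930 intr=0.0000 cont=0.0000 V=0.0000[hold]  S*(4)=76.2402
k=3: j=0 S=87.2349 intr=18.8151 cont=20.8386 V=20.8386[hold]; j=1 S=114.2096 intr=0.0000 cont=6.6463 V=6.6463[hold]; j=2 S=149.5256 intr=0.0000 cont=0.8660 V=0.8660[hold]; j=3 S=195.7619 intr=0.0000 cont=0.0000 V=0.0000[hold]  S*(3)=-
k=2: j=0 S=99.8151 intr=6.2349 cont=13.9716 V=13.9716[hold]; j=1 S=130.6800 intr=0.0000 cont=3.8563 V=3.8563[hold]; j=2 S=171.0889 intr=0.0000 cont=0.4485 V=0.4485[hold]  S*(2)=-
k=1: j=0 S=114.2096 intr=0.0000 cont=9.0805 V=9.0805[hold]; j=1 S=149.5256 intr=0.0000 cont=2.2117 V=2.2117[hold]  S*(1)=-
k=0: j=0 S=130.6800 intr=0.0000 cont=5.7608 V=5.7608[hold]  S*(0)=-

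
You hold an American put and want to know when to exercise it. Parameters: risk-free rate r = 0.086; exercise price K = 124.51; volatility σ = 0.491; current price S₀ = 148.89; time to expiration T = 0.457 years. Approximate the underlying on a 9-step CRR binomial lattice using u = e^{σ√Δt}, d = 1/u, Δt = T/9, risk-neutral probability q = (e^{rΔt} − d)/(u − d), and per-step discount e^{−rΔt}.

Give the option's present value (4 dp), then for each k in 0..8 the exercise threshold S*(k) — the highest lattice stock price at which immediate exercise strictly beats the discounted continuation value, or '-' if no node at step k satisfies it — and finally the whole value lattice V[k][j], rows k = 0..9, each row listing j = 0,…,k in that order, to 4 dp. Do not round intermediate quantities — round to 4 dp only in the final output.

Δt=0.05078, u=1.11699, d=0.89526, q=0.49211, disc=e^(-rΔt)=0.99564
k=9 terminal: V=max(K-S,0) → 69.5045 55.8809 38.8831 17.6753 0.0000 0.0000 0.0000 0.0000 0.0000 0.0000
k=8: j=0 S=61.4409 intr=63.0691 cont=62.5266 V=63.0691[EX]; j=1 S=76.6583 intr=47.8517 cont=47.3091 V=47.8517[EX]; j=2 S=95.6448 intr=28.8652 cont=28.3226 V=28.8652[EX]; j=3 S=119.3338 intr=5.1762 cont=8.9381 V=8.9381[hold]; j=4 S=148.8900 intr=0.0000 cont=0.0000 V=0.0000[hold]; j=5 S=185.7666 intr=0.0000 cont=0.0000 V=0.0000[hold]; j=6 S=231.7766 intr=0.0000 cont=0.0000 V=0.0000[hold]; j=7 S=289.1823 intr=0.0000 cont=0.0000 V=0.0000[hold]; j=8 S=360.8060 intr=0.0000 cont=0.0000 V=0.0000[hold]  S*(8)=95.6448
k=7: j=0 S=68.6291 intr=55.8809 cont=55.3384 V=55.8809[EX]; j=1 S=85.6269 intr=38.8831 cont=38.3405 V=38.8831[EX]; j=2 S=106.8347 intr=17.6753 cont=18.9759 V=18.9759[hold]; j=3 S=133.2952 intr=0.0000 cont=4.5198 V=4.5198[hold]; j=4 S=166.3093 intr=0.0000 cont=0.0000 V=0.0000[hold]; j=5 S=207.5002 intr=0.0000 cont=0.0000 V=0.0000[hold]; j=6 S=258.8932 intr=0.0000 cont=0.0000 V=0.0000[hold]; j=7 S=323.0150 intr=0.0000 cont=0.0000 V=0.0000[hold]  S*(7)=85.6269
k=6: j=0 S=76.6583 intr=47.8517 cont=47.3091 V=47.8517[EX]; j=1 S=95.6448 intr=28.8652 cont=28.9599 V=28.9599[hold]; j=2 S=119.3338 intr=5.1762 cont=11.8103 V=11.8103[hold]; j=3 S=148.8900 intr=0.0000 cont=2.2856 V=2.2856[hold]; j=4 S=185.7666 intr=0.0000 cont=0.0000 V=0.0000[hold]; j=5 S=231.7766 intr=0.0000 cont=0.0000 V=0.0000[hold]; j=6 S=289.1823 intr=0.0000 cont=0.0000 V=0.0000[hold]  S*(6)=76.6583
k=5: j=0 S=85.6269 intr=38.8831 cont=38.3869 V=38.8831[EX]; j=1 S=106.8347 intr=17.6753 cont=20.4311 V=20.4311[hold]; j=2 S=133.2952 intr=0.0000 cont=7.0921 V=7.0921[hold]; j=3 S=166.3093 intr=0.0000 cont=1.1558 V=1.1558[hold]; j=4 S=207.5002 intr=0.0000 cont=0.0000 V=0.0000[hold]; j=5 S=258.8932 intr=0.0000 cont=0.0000 V=0.0000[hold]  S*(5)=85.6269
k=4: j=0 S=95.6448 intr=28.8652 cont=29.6729 V=29.6729[hold]; j=1 S=119.3338 intr=5.1762 cont=13.8065 V=13.8065[hold]; j=2 S=148.8900 intr=0.0000 cont=4.1526 V=4.1526[hold]; j=3 S=185.7666 intr=0.0000 cont=0.5845 V=0.5845[hold]; j=4 S=231.7766 intr=0.0000 cont=0.0000 V=0.0000[hold]  S*(4)=-
k=3: j=0 S=106.8347 intr=17.6753 cont=21.7697 V=21.7697[hold]; j=1 S=133.2952 intr=0.0000 cont=9.0163 V=9.0163[hold]; j=2 S=166.3093 intr=0.0000 cont=2.3863 V=2.3863[hold]; j=3 S=207.5002 intr=0.0000 cont=0.2955 V=0.2955[hold]  S*(3)=-
k=2: j=0 S=119.3338 intr=5.1762 cont=15.4262 V=15.4262[hold]; j=1 S=148.8900 intr=0.0000 cont=5.7286 V=5.7286[hold]; j=2 S=185.7666 intr=0.0000 cont=1.3515 V=1.3515[hold]  S*(2)=-
k=1: j=0 S=133.2952 intr=0.0000 cont=10.6075 V=10.6075[hold]; j=1 S=166.3093 intr=0.0000 cont=3.5590 V=3.5590[hold]  S*(1)=-
k=0: j=0 S=148.8900 intr=0.0000 cont=7.1078 V=7.1078[hold]  S*(0)=-

price = 7.1078
boundary = - - - - - 85.6269 76.6583 85.6269 95.6448
tree:
7.1078
10.6075 3.5590
15.4262 5.7286 1.3515
21.7697 9.0163 2.3863 0.2955
29.6729 13.8065 4.1526 0.5845 0.0000
38.8831 20.4311 7.0921 1.1558 0.0000 0.0000
47.8517 28.9599 11.8103 2.2856 0.0000 0.0000 0.0000
55.8809 38.8831 18.9759 4.5198 0.0000 0.0000 0.0000 0.0000
63.0691 47.8517 28.8652 8.9381 0.0000 0.0000 0.0000 0.0000 0.0000
69.5045 55.8809 38.8831 17.6753 0.0000 0.0000 0.0000 0.0000 0.0000 0.0000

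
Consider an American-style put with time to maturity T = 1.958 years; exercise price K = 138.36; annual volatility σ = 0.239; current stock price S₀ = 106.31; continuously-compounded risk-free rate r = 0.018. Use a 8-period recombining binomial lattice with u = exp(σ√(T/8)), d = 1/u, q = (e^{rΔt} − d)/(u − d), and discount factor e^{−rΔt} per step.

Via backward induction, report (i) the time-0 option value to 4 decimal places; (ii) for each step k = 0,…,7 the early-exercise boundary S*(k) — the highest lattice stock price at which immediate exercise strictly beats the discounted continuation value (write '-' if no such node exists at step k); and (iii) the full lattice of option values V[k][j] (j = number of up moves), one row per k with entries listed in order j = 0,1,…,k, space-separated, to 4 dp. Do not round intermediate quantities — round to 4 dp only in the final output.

params: Δt=0.24475 u=1.12551 d=0.88848 q=0.48910 e^(-rΔt)=0.99560
t_8 payoffs: 97.0770 86.0636 72.1120 54.4385 32.0500 3.6888 0.0000 0.0000 0.0000
t_7: node(7,0) S=46.4645 payoff=91.8955 vs cont=91.2873 → 91.8955 [stop]  node(7,1) S=58.8603 payoff=79.4997 vs cont=78.8915 → 79.4997 [stop]  node(7,2) S=74.5629 payoff=63.7971 vs cont=63.1889 → 63.7971 [stop]  node(7,3) S=94.4547 payoff=43.9053 vs cont=43.2971 → 43.9053 [stop]  node(7,4) S=119.6532 payoff=18.7068 vs cont=18.0985 → 18.7068 [stop]  node(7,5) S=151.5742 payoff=0.0000 vs cont=1.8763 → 1.8763 [wait]  node(7,6) S=192.0109 payoff=0.0000 vs cont=0.0000 → 0.0000 [wait]  node(7,7) S=243.2354 payoff=0.0000 vs cont=0.0000 → 0.0000 [wait]  ⇒ S*(7)=119.6532
t_6: node(6,0) S=52.2964 payoff=86.0636 vs cont=85.4554 → 86.0636 [stop]  node(6,1) S=66.2480 payoff=72.1120 vs cont=71.5038 → 72.1120 [stop]  node(6,2) S=83.9215 payoff=54.4385 vs cont=53.8303 → 54.4385 [stop]  node(6,3) S=106.3100 payoff=32.0500 vs cont=31.4418 → 32.0500 [stop]  node(6,4) S=134.6712 payoff=3.6888 vs cont=10.4289 → 10.4289 [wait]  node(6,5) S=170.5987 payoff=0.0000 vs cont=0.9544 → 0.9544 [wait]  node(6,6) S=216.1107 payoff=0.0000 vs cont=0.0000 → 0.0000 [wait]  ⇒ S*(6)=106.3100
t_5: node(5,0) S=58.8603 payoff=79.4997 vs cont=78.8915 → 79.4997 [stop]  node(5,1) S=74.5629 payoff=63.7971 vs cont=63.1889 → 63.7971 [stop]  node(5,2) S=94.4547 payoff=43.9053 vs cont=43.2971 → 43.9053 [stop]  node(5,3) S=119.6532 payoff=18.7068 vs cont=21.3807 → 21.3807 [wait]  node(5,4) S=151.5742 payoff=0.0000 vs cont=5.7694 → 5.7694 [wait]  node(5,5) S=192.0109 payoff=0.0000 vs cont=0.4854 → 0.4854 [wait]  ⇒ S*(5)=94.4547
t_4: node(4,0) S=66.2480 payoff=72.1120 vs cont=71.5038 → 72.1120 [stop]  node(4,1) S=83.9215 payoff=54.4385 vs cont=53.8303 → 54.4385 [stop]  node(4,2) S=106.3100 payoff=32.0500 vs cont=32.7439 → 32.7439 [wait]  node(4,3) S=134.6712 payoff=3.6888 vs cont=13.6848 → 13.6848 [wait]  node(4,4) S=170.5987 payoff=0.0000 vs cont=3.1710 → 3.1710 [wait]  ⇒ S*(4)=83.9215
t_3: node(3,0) S=74.5629 payoff=63.7971 vs cont=63.1889 → 63.7971 [stop]  node(3,1) S=94.4547 payoff=43.9053 vs cont=43.6349 → 43.9053 [stop]  node(3,2) S=119.6532 payoff=18.7068 vs cont=23.3191 → 23.3191 [wait]  node(3,3) S=151.5742 payoff=0.0000 vs cont=8.5049 → 8.5049 [wait]  ⇒ S*(3)=94.4547
t_2: node(2,0) S=83.9215 payoff=54.4385 vs cont=53.8303 → 54.4385 [stop]  node(2,1) S=106.3100 payoff=32.0500 vs cont=33.6878 → 33.6878 [wait]  node(2,2) S=134.6712 payoff=3.6888 vs cont=16.0028 → 16.0028 [wait]  ⇒ S*(2)=83.9215
t_1: node(1,0) S=94.4547 payoff=43.9053 vs cont=44.0946 → 44.0946 [wait]  node(1,1) S=119.6532 payoff=18.7068 vs cont=24.9279 → 24.9279 [wait]  ⇒ S*(1)=-
t_0: node(0,0) S=106.3100 payoff=32.0500 vs cont=34.5675 → 34.5675 [wait]  ⇒ S*(0)=-

price = 34.5675
boundary = - - 83.9215 94.4547 83.9215 94.4547 106.3100 119.6532
tree:
34.5675
44.0946 24.9279
54.4385 33.6878 16.0028
63.7971 43.9053 23.3191 8.5049
72.1120 54.4385 32.7439 13.6848 3.1710
79.4997 63.7971 43.9053 21.3807 5.7694 0.4854
86.0636 72.1120 54.4385 32.0500 10.4289 0.9544 0.0000
91.8955 79.4997 63.7971 43.9053 18.7068 1.8763 0.0000 0.0000
97.0770 86.0636 72.1120 54.4385 32.0500 3.6888 0.0000 0.0000 0.0000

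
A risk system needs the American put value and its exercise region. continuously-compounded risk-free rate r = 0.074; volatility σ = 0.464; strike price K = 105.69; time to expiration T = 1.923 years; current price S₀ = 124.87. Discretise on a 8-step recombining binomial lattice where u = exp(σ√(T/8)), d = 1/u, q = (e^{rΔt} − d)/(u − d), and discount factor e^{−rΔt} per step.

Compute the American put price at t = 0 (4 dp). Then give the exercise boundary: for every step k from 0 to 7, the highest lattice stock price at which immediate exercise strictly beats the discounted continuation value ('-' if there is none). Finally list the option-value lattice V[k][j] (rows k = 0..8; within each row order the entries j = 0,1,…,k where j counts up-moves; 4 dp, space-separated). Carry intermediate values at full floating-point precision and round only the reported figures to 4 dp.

price = 15.2451
boundary = - - - 63.1052 50.2652 63.1052 50.2652 63.1052
tree:
15.2451
22.1424 8.4140
31.2326 13.2157 3.5765
42.5848 20.2175 6.1968 0.8988
55.4248 29.9403 10.5407 1.7680 0.0000
65.6523 42.5848 17.4911 3.4776 0.0000 0.0000
73.7987 55.4248 28.0272 6.8403 0.0000 0.0000 0.0000
80.2876 65.6523 42.5848 13.4547 0.0000 0.0000 0.0000 0.0000
85.4563 73.7987 55.4248 26.4649 0.0000 0.0000 0.0000 0.0000 0.0000

Δt=0.24038, u=1.25545, d=0.79653, q=0.48248, disc=e^(-rΔt)=0.98237
k=8 terminal: V=max(K-S,0) → 85.4563 73.7987 55.4248 26.4649 0.0000 0.0000 0.0000 0.0000 0.0000
k=7: j=0 S=25.4024 intr=80.2876 cont=78.4243 V=80.2876[EX]; j=1 S=40.0377 intr=65.6523 cont=63.7889 V=65.6523[EX]; j=2 S=63.1052 intr=42.5848 cont=40.7215 V=42.5848[EX]; j=3 S=99.4627 intr=6.2273 cont=13.4547 V=13.4547[hold]; j=4 S=156.7674 intr=0.0000 cont=0.0000 V=0.0000[hold]; j=5 S=247.0878 intr=0.0000 cont=0.0000 V=0.0000[hold]; j=6 S=389.4455 intr=0.0000 cont=0.0000 V=0.0000[hold]; j=7 S=613.8216 intr=0.0000 cont=0.0000 V=0.0000[hold]  S*(7)=63.1052
k=6: j=0 S=31.8913 intr=73.7987 cont=71.9354 V=73.7987[EX]; j=1 S=50.2652 intr=55.4248 cont=53.5615 V=55.4248[EX]; j=2 S=79.2251 intr=26.4649 cont=28.0272 V=28.0272[hold]; j=3 S=124.8700 intr=0.0000 cont=6.8403 V=6.8403[hold]; j=4 S=196.8129 intr=0.0000 cont=0.0000 V=0.0000[hold]; j=5 S=310.2052 intr=0.0000 cont=0.0000 V=0.0000[hold]; j=6 S=488.9275 intr=0.0000 cont=0.0000 V=0.0000[hold]  S*(6)=50.2652
k=5: j=0 S=40.0377 intr=65.6523 cont=63.7889 V=65.6523[EX]; j=1 S=63.1052 intr=42.5848 cont=41.4619 V=42.5848[EX]; j=2 S=99.4627 intr=6.2273 cont=17.4911 V=17.4911[hold]; j=3 S=156.7674 intr=0.0000 cont=3.4776 V=3.4776[hold]; j=4 S=247.0878 intr=0.0000 cont=0.0000 V=0.0000[hold]; j=5 S=389.4455 intr=0.0000 cont=0.0000 V=0.0000[hold]  S*(5)=63.1052
k=4: j=0 S=50.2652 intr=55.4248 cont=53.5615 V=55.4248[EX]; j=1 S=79.2251 intr=26.4649 cont=29.9403 V=29.9403[hold]; j=2 S=124.8700 intr=0.0000 cont=10.5407 V=10.5407[hold]; j=3 S=196.8129 intr=0.0000 cont=1.7680 V=1.7680[hold]; j=4 S=310.2052 intr=0.0000 cont=0.0000 V=0.0000[hold]  S*(4)=50.2652
k=3: j=0 S=63.1052 intr=42.5848 cont=42.3687 V=42.5848[EX]; j=1 S=99.4627 intr=6.2273 cont=20.2175 V=20.2175[hold]; j=2 S=156.7674 intr=0.0000 cont=6.1968 V=6.1968[hold]; j=3 S=247.0878 intr=0.0000 cont=0.8988 V=0.8988[hold]  S*(3)=63.1052
k=2: j=0 S=79.2251 intr=26.4649 cont=31.2326 V=31.2326[hold]; j=1 S=124.8700 intr=0.0000 cont=13.2157 V=13.2157[hold]; j=2 S=196.8129 intr=0.0000 cont=3.5765 V=3.5765[hold]  S*(2)=-
k=1: j=0 S=99.4627 intr=6.2273 cont=22.1424 V=22.1424[hold]; j=1 S=156.7674 intr=0.0000 cont=8.4140 V=8.4140[hold]  S*(1)=-
k=0: j=0 S=124.8700 intr=0.0000 cont=15.2451 V=15.2451[hold]  S*(0)=-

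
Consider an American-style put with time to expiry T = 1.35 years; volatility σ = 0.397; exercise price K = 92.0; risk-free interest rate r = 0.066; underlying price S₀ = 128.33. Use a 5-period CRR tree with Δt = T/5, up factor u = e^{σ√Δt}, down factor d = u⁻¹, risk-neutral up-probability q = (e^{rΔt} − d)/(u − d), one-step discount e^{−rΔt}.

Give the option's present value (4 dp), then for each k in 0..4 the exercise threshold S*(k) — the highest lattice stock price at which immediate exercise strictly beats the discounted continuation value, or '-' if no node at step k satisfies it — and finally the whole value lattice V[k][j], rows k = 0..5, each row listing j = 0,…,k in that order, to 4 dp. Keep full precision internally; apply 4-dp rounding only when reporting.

Δt=0.27000  u=1.22911  d=0.81360  q=0.49188  discount=0.98234
step 5 (expiry): payoffs max(K−S,0) = 46.2511 22.8870 0.0000 0.0000 0.0000 0.0000
step 4: (k=4,j=0): S=56.2303, (K−S)⁺=35.7697, hold=34.1448 ⇒ V=35.7697 exercise | (k=4,j=1): S=84.9473, (K−S)⁺=7.0527, hold=11.4239 ⇒ V=11.4239 continue | (k=4,j=2): S=128.3300, (K−S)⁺=0.0000, hold=0.0000 ⇒ V=0.0000 continue | (k=4,j=3): S=193.8684, (K−S)⁺=0.0000, hold=0.0000 ⇒ V=0.0000 continue | (k=4,j=4): S=292.8774, (K−S)⁺=0.0000, hold=0.0000 ⇒ V=0.0000 continue  boundary S*=56.2303
step 3: (k=3,j=0): S=69.1130, (K−S)⁺=22.8870, hold=23.3742 ⇒ V=23.3742 continue | (k=3,j=1): S=104.4092, (K−S)⁺=0.0000, hold=5.7022 ⇒ V=5.7022 continue | (k=3,j=2): S=157.7312, (K−S)⁺=0.0000, hold=0.0000 ⇒ V=0.0000 continue | (k=3,j=3): S=238.2849, (K−S)⁺=0.0000, hold=0.0000 ⇒ V=0.0000 continue  boundary S*=-
step 2: (k=2,j=0): S=84.9473, (K−S)⁺=7.0527, hold=14.4223 ⇒ V=14.4223 continue | (k=2,j=1): S=128.3300, (K−S)⁺=0.0000, hold=2.8462 ⇒ V=2.8462 continue | (k=2,j=2): S=193.8684, (K−S)⁺=0.0000, hold=0.0000 ⇒ V=0.0000 continue  boundary S*=-
step 1: (k=1,j=0): S=104.4092, (K−S)⁺=0.0000, hold=8.5741 ⇒ V=8.5741 continue | (k=1,j=1): S=157.7312, (K−S)⁺=0.0000, hold=1.4207 ⇒ V=1.4207 continue  boundary S*=-
step 0: (k=0,j=0): S=128.3300, (K−S)⁺=0.0000, hold=4.9661 ⇒ V=4.9661 continue  boundary S*=-

price = 4.9661
boundary = - - - - 56.2303
tree:
4.9661
8.5741 1.4207
14.4223 2.8462 0.0000
23.3742 5.7022 0.0000 0.0000
35.7697 11.4239 0.0000 0.0000 0.0000
46.2511 22.8870 0.0000 0.0000 0.0000 0.0000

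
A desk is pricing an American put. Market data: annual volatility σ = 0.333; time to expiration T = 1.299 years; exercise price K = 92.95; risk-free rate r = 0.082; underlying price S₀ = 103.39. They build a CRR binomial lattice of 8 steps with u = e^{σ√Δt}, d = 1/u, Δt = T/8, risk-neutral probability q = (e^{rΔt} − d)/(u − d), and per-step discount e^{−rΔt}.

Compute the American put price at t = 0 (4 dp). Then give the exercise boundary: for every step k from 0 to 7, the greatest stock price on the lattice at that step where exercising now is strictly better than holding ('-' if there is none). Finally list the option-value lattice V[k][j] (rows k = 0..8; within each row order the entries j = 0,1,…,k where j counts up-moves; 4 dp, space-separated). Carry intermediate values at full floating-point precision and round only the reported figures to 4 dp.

price = 7.1333
boundary = - - - 69.1276 60.4471 69.1276 60.4471 69.1276
tree:
7.1333
11.0064 3.6899
16.4793 6.1649 1.4670
23.8224 10.0276 2.7061 0.3442
32.5029 15.7789 4.8998 0.7212 0.0000
40.0934 23.8224 8.6528 1.5110 0.0000 0.0000
46.7307 32.5029 14.7495 3.1656 0.0000 0.0000 0.0000
52.5345 40.0934 23.8224 6.6323 0.0000 0.0000 0.0000 0.0000
57.6095 46.7307 32.5029 13.8954 0.0000 0.0000 0.0000 0.0000 0.0000

Δt=0.16237, u=1.14360, d=0.87443, q=0.51630, disc=e^(-rΔt)=0.98677
k=8 terminal: V=max(K-S,0) → 57.6095 46.7307 32.5029 13.8954 0.0000 0.0000 0.0000 0.0000 0.0000
k=7: j=0 S=40.4155 intr=52.5345 cont=51.3051 V=52.5345[EX]; j=1 S=52.8566 intr=40.0934 cont=38.8639 V=40.0934[EX]; j=2 S=69.1276 intr=23.8224 cont=22.5930 V=23.8224[EX]; j=3 S=90.4071 intr=2.5429 cont=6.6323 V=6.6323[hold]; j=4 S=118.2372 intr=0.0000 cont=0.0000 V=0.0000[hold]; j=5 S=154.6343 intr=0.0000 cont=0.0000 V=0.0000[hold]; j=6 S=202.2355 intr=0.0000 cont=0.0000 V=0.0000[hold]; j=7 S=264.4899 intr=0.0000 cont=0.0000 V=0.0000[hold]  S*(7)=69.1276
k=6: j=0 S=46.2193 intr=46.7307 cont=45.5012 V=46.7307[EX]; j=1 S=60.4471 intr=32.5029 cont=31.2735 V=32.5029[EX]; j=2 S=79.0546 intr=13.8954 cont=14.7495 V=14.7495[hold]; j=3 S=103.3900 intr=0.0000 cont=3.1656 V=3.1656[hold]; j=4 S=135.2166 intr=0.0000 cont=0.0000 V=0.0000[hold]; j=5 S=176.8405 intr=0.0000 cont=0.0000 V=0.0000[hold]; j=6 S=231.2774 intr=0.0000 cont=0.0000 V=0.0000[hold]  S*(6)=60.4471
k=5: j=0 S=52.8566 intr=40.0934 cont=38.8639 V=40.0934[EX]; j=1 S=69.1276 intr=23.8224 cont=23.0282 V=23.8224[EX]; j=2 S=90.4071 intr=2.5429 cont=8.6528 V=8.6528[hold]; j=3 S=118.2372 intr=0.0000 cont=1.5110 V=1.5110[hold]; j=4 S=154.6343 intr=0.0000 cont=0.0000 V=0.0000[hold]; j=5 S=202.2355 intr=0.0000 cont=0.0000 V=0.0000[hold]  S*(5)=69.1276
k=4: j=0 S=60.4471 intr=32.5029 cont=31.2735 V=32.5029[EX]; j=1 S=79.0546 intr=13.8954 cont=15.7789 V=15.7789[hold]; j=2 S=103.3900 intr=0.0000 cont=4.8998 V=4.8998[hold]; j=3 S=135.2166 intr=0.0000 cont=0.7212 V=0.7212[hold]; j=4 S=176.8405 intr=0.0000 cont=0.0000 V=0.0000[hold]  S*(4)=60.4471
k=3: j=0 S=69.1276 intr=23.8224 cont=23.5526 V=23.8224[EX]; j=1 S=90.4071 intr=2.5429 cont=10.0276 V=10.0276[hold]; j=2 S=118.2372 intr=0.0000 cont=2.7061 V=2.7061[hold]; j=3 S=154.6343 intr=0.0000 cont=0.3442 V=0.3442[hold]  S*(3)=69.1276
k=2: j=0 S=79.0546 intr=13.8954 cont=16.4793 V=16.4793[hold]; j=1 S=103.3900 intr=0.0000 cont=6.1649 V=6.1649[hold]; j=2 S=135.2166 intr=0.0000 cont=1.4670 V=1.4670[hold]  S*(2)=-
k=1: j=0 S=90.4071 intr=2.5429 cont=11.0064 V=11.0064[hold]; j=1 S=118.2372 intr=0.0000 cont=3.6899 V=3.6899[hold]  S*(1)=-
k=0: j=0 S=103.3900 intr=0.0000 cont=7.1333 V=7.1333[hold]  S*(0)=-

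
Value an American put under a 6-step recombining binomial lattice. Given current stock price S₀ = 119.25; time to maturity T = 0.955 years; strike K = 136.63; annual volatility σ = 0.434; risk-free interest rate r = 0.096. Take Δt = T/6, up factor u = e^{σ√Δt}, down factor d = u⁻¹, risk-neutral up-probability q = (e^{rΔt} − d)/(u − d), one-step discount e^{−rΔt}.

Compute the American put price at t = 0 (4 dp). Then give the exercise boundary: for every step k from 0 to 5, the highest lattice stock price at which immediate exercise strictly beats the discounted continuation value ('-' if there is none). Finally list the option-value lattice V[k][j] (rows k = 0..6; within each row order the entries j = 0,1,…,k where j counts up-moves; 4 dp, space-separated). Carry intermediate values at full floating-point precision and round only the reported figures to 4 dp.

price = 26.2247
boundary = - - 84.3460 70.9361 84.3460 100.2909
tree:
26.2247
37.7060 15.5979
52.2840 24.3485 7.3638
65.6939 36.5817 12.9154 2.0620
76.9717 52.2840 22.0702 4.1963 0.0000
86.4566 65.6939 36.3391 8.5400 0.0000 0.0000
94.4335 76.9717 52.2840 17.3800 0.0000 0.0000 0.0000

Δt=0.15917, u=1.18904, d=0.84101, q=0.50106, disc=e^(-rΔt)=0.98484
k=6 terminal: V=max(K-S,0) → 94.4335 76.9717 52.2840 17.3800 0.0000 0.0000 0.0000
k=5: j=0 S=50.1734 intr=86.4566 cont=84.3847 V=86.4566[EX]; j=1 S=70.9361 intr=65.6939 cont=63.6220 V=65.6939[EX]; j=2 S=100.2909 intr=36.3391 cont=34.2673 V=36.3391[EX]; j=3 S=141.7932 intr=0.0000 cont=8.5400 V=8.5400[hold]; j=4 S=200.4699 intr=0.0000 cont=0.0000 V=0.0000[hold]; j=5 S=283.4282 intr=0.0000 cont=0.0000 V=0.0000[hold]  S*(5)=100.2909
k=4: j=0 S=59.6583 intr=76.9717 cont=74.8999 V=76.9717[EX]; j=1 S=84.3460 intr=52.2840 cont=50.2122 V=52.2840[EX]; j=2 S=119.2500 intr=17.3800 cont=22.0702 V=22.0702[hold]; j=3 S=168.5979 intr=0.0000 cont=4.1963 V=4.1963[hold]; j=4 S=238.3670 intr=0.0000 cont=0.0000 V=0.0000[hold]  S*(4)=84.3460
k=3: j=0 S=70.9361 intr=65.6939 cont=63.6220 V=65.6939[EX]; j=1 S=100.2909 intr=36.3391 cont=36.5817 V=36.5817[hold]; j=2 S=141.7932 intr=0.0000 cont=12.9154 V=12.9154[hold]; j=3 S=200.4699 intr=0.0000 cont=2.0620 V=2.0620[hold]  S*(3)=70.9361
k=2: j=0 S=84.3460 intr=52.2840 cont=50.3319 V=52.2840[EX]; j=1 S=119.2500 intr=17.3800 cont=24.3485 V=24.3485[hold]; j=2 S=168.5979 intr=0.0000 cont=7.3638 V=7.3638[hold]  S*(2)=84.3460
k=1: j=0 S=100.2909 intr=36.3391 cont=37.7060 V=37.7060[hold]; j=1 S=141.7932 intr=0.0000 cont=15.5979 V=15.5979[hold]  S*(1)=-
k=0: j=0 S=119.2500 intr=17.3800 cont=26.2247 V=26.2247[hold]  S*(0)=-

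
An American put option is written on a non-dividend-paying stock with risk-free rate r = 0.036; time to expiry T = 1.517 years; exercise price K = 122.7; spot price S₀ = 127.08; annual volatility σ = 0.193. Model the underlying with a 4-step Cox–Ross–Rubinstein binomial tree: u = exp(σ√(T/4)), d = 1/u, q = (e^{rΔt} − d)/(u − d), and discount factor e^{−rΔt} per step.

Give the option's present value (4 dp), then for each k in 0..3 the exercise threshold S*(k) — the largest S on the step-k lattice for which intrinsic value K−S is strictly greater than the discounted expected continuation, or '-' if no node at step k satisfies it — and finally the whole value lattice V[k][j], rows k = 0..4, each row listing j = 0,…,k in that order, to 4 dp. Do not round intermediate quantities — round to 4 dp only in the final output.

price = 7.2449
boundary = - - 100.1937 88.9656
tree:
7.2449
13.0197 2.2714
22.5063 4.8787 0.0000
33.7344 10.4786 0.0000 0.0000
43.7043 22.5063 0.0000 0.0000 0.0000

params: Δt=0.37925 u=1.12621 d=0.88794 q=0.52801 e^(-rΔt)=0.98644
t_4 payoffs: 43.7043 22.5063 0.0000 0.0000 0.0000
t_3: node(3,0) S=88.9656 payoff=33.7344 vs cont=32.0706 → 33.7344 [stop]  node(3,1) S=112.8389 payoff=9.8611 vs cont=10.4786 → 10.4786 [wait]  node(3,2) S=143.1184 payoff=0.0000 vs cont=0.0000 → 0.0000 [wait]  node(3,3) S=181.5233 payoff=0.0000 vs cont=0.0000 → 0.0000 [wait]  ⇒ S*(3)=88.9656
t_2: node(2,0) S=100.1937 payoff=22.5063 vs cont=21.1641 → 22.5063 [stop]  node(2,1) S=127.0800 payoff=0.0000 vs cont=4.8787 → 4.8787 [wait]  node(2,2) S=161.1810 payoff=0.0000 vs cont=0.0000 → 0.0000 [wait]  ⇒ S*(2)=100.1937
t_1: node(1,0) S=112.8389 payoff=9.8611 vs cont=13.0197 → 13.0197 [wait]  node(1,1) S=143.1184 payoff=0.0000 vs cont=2.2714 → 2.2714 [wait]  ⇒ S*(1)=-
t_0: node(0,0) S=127.0800 payoff=0.0000 vs cont=7.2449 → 7.2449 [wait]  ⇒ S*(0)=-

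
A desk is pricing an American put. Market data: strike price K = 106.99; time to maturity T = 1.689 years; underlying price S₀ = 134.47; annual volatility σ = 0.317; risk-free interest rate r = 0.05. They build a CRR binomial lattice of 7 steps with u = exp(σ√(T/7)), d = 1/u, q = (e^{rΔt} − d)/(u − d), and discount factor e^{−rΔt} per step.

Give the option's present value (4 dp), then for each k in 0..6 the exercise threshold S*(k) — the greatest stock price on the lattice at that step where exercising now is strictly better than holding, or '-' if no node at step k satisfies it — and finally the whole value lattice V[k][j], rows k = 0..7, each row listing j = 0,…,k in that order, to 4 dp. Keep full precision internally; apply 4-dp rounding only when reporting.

price = 6.3864
boundary = - - - - 72.1314 61.7304 72.1314
tree:
6.3864
10.2510 2.6763
16.0009 4.7491 0.6682
24.1286 8.2605 1.3526 0.0000
34.8586 13.9829 2.7378 0.0000 0.0000
45.2596 22.7624 5.5417 0.0000 0.0000 0.0000
54.1609 34.8586 11.2172 0.0000 0.0000 0.0000 0.0000
61.7786 45.2596 22.7052 0.0000 0.0000 0.0000 0.0000 0.0000

Δt=0.24129, u=1.16849, d=0.85580, q=0.49997, disc=e^(-rΔt)=0.98801
k=7 terminal: V=max(K-S,0) → 61.7786 45.2596 22.7052 0.0000 0.0000 0.0000 0.0000 0.0000
k=6: j=0 S=52.8291 intr=54.1609 cont=52.8779 V=54.1609[EX]; j=1 S=72.1314 intr=34.8586 cont=33.5756 V=34.8586[EX]; j=2 S=98.4861 intr=8.5039 cont=11.2172 V=11.2172[hold]; j=3 S=134.4700 intr=0.0000 cont=0.0000 V=0.0000[hold]; j=4 S=183.6014 intr=0.0000 cont=0.0000 V=0.0000[hold]; j=5 S=250.6841 intr=0.0000 cont=0.0000 V=0.0000[hold]; j=6 S=342.2767 intr=0.0000 cont=0.0000 V=0.0000[hold]  S*(6)=72.1314
k=5: j=0 S=61.7304 intr=45.2596 cont=43.9766 V=45.2596[EX]; j=1 S=84.2848 intr=22.7052 cont=22.7624 V=22.7624[hold]; j=2 S=115.0801 intr=0.0000 cont=5.5417 V=5.5417[hold]; j=3 S=157.1270 intr=0.0000 cont=0.0000 V=0.0000[hold]; j=4 S=214.5366 intr=0.0000 cont=0.0000 V=0.0000[hold]; j=5 S=292.9220 intr=0.0000 cont=0.0000 V=0.0000[hold]  S*(5)=61.7304
k=4: j=0 S=72.1314 intr=34.8586 cont=33.6039 V=34.8586[EX]; j=1 S=98.4861 intr=8.5039 cont=13.9829 V=13.9829[hold]; j=2 S=134.4700 intr=0.0000 cont=2.7378 V=2.7378[hold]; j=3 S=183.6014 intr=0.0000 cont=0.0000 V=0.0000[hold]; j=4 S=250.6841 intr=0.0000 cont=0.0000 V=0.0000[hold]  S*(4)=72.1314
k=3: j=0 S=84.2848 intr=22.7052 cont=24.1286 V=24.1286[hold]; j=1 S=115.0801 intr=0.0000 cont=8.2605 V=8.2605[hold]; j=2 S=157.1270 intr=0.0000 cont=1.3526 V=1.3526[hold]; j=3 S=214.5366 intr=0.0000 cont=0.0000 V=0.0000[hold]  S*(3)=-
k=2: j=0 S=98.4861 intr=8.5039 cont=16.0009 V=16.0009[hold]; j=1 S=134.4700 intr=0.0000 cont=4.7491 V=4.7491[hold]; j=2 S=183.6014 intr=0.0000 cont=0.6682 V=0.6682[hold]  S*(2)=-
k=1: j=0 S=115.0801 intr=0.0000 cont=10.2510 V=10.2510[hold]; j=1 S=157.1270 intr=0.0000 cont=2.6763 V=2.6763[hold]  S*(1)=-
k=0: j=0 S=134.4700 intr=0.0000 cont=6.3864 V=6.3864[hold]  S*(0)=-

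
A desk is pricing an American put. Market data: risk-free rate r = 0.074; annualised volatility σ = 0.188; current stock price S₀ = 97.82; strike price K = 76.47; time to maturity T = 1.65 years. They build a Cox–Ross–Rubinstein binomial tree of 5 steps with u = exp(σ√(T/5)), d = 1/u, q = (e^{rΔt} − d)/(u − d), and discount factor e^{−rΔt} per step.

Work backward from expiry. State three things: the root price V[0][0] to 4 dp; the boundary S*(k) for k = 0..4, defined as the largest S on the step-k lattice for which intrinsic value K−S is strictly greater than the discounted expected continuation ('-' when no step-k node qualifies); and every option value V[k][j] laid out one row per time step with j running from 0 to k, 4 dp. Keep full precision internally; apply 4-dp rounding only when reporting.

params: Δt=0.33000 u=1.11405 d=0.89763 q=0.58725 e^(-rΔt)=0.97588
t_5 payoffs: 19.4649 5.7212 0.0000 0.0000 0.0000 0.0000
t_4: node(4,0) S=63.5062 payoff=12.9638 vs cont=11.1190 → 12.9638 [stop]  node(4,1) S=78.8174 payoff=0.0000 vs cont=2.3044 → 2.3044 [wait]  node(4,2) S=97.8200 payoff=0.0000 vs cont=0.0000 → 0.0000 [wait]  node(4,3) S=121.4041 payoff=0.0000 vs cont=0.0000 → 0.0000 [wait]  node(4,4) S=150.6742 payoff=0.0000 vs cont=0.0000 → 0.0000 [wait]  ⇒ S*(4)=63.5062
t_3: node(3,0) S=70.7488 payoff=5.7212 vs cont=6.5423 → 6.5423 [wait]  node(3,1) S=87.8061 payoff=0.0000 vs cont=0.9282 → 0.9282 [wait]  node(3,2) S=108.9759 payoff=0.0000 vs cont=0.0000 → 0.0000 [wait]  node(3,3) S=135.2497 payoff=0.0000 vs cont=0.0000 → 0.0000 [wait]  ⇒ S*(3)=-
t_2: node(2,0) S=78.8174 payoff=0.0000 vs cont=3.1671 → 3.1671 [wait]  node(2,1) S=97.8200 payoff=0.0000 vs cont=0.3739 → 0.3739 [wait]  node(2,2) S=121.4041 payoff=0.0000 vs cont=0.0000 → 0.0000 [wait]  ⇒ S*(2)=-
t_1: node(1,0) S=87.8061 payoff=0.0000 vs cont=1.4899 → 1.4899 [wait]  node(1,1) S=108.9759 payoff=0.0000 vs cont=0.1506 → 0.1506 [wait]  ⇒ S*(1)=-
t_0: node(0,0) S=97.8200 payoff=0.0000 vs cont=0.6864 → 0.6864 [wait]  ⇒ S*(0)=-

price = 0.6864
boundary = - - - - 63.5062
tree:
0.6864
1.4899 0.1506
3.1671 0.3739 0.0000
6.5423 0.9282 0.0000 0.0000
12.9638 2.3044 0.0000 0.0000 0.0000
19.4649 5.7212 0.0000 0.0000 0.0000 0.0000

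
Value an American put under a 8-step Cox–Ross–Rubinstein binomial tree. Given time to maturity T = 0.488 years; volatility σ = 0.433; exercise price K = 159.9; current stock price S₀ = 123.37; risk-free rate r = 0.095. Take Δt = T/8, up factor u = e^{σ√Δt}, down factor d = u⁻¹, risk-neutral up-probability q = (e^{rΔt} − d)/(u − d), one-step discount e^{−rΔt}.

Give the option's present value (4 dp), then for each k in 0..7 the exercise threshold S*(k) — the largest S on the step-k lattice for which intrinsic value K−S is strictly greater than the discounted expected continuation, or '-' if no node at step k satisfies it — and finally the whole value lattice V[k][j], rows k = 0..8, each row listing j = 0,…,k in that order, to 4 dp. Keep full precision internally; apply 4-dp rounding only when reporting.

price = 38.0101
boundary = - 110.8574 99.6139 110.8574 99.6139 110.8574 123.3700 137.2949
tree:
38.0101
49.0426 27.4371
60.2861 37.3311 17.8781
70.3893 49.0426 26.0724 9.9048
79.4677 60.2861 36.6009 15.8641 4.0703
87.6254 70.3893 49.0426 24.6047 7.3221 0.8711
94.9557 79.4677 60.2861 36.5300 12.9847 1.7538 0.0000
101.5426 87.6254 70.3893 49.0426 22.6051 3.5308 0.0000 0.0000
107.4614 94.9557 79.4677 60.2861 36.5300 7.1085 0.0000 0.0000 0.0000

Δt=0.06100, u=1.11287, d=0.89858, q=0.50041, disc=e^(-rΔt)=0.99422
k=8 terminal: V=max(K-S,0) → 107.4614 94.9557 79.4677 60.2861 36.5300 7.1085 0.0000 0.0000 0.0000
k=7: j=0 S=58.3574 intr=101.5426 cont=100.6187 V=101.5426[EX]; j=1 S=72.2746 intr=87.6254 cont=86.7015 V=87.6254[EX]; j=2 S=89.5107 intr=70.3893 cont=69.4653 V=70.3893[EX]; j=3 S=110.8574 intr=49.0426 cont=48.1186 V=49.0426[EX]; j=4 S=137.2949 intr=22.6051 cont=21.6812 V=22.6051[EX]; j=5 S=170.0372 intr=0.0000 cont=3.5308 V=3.5308[hold]; j=6 S=210.5880 intr=0.0000 cont=0.0000 V=0.0000[hold]; j=7 S=260.8094 intr=0.0000 cont=0.0000 V=0.0000[hold]  S*(7)=137.2949
k=6: j=0 S=64.9443 intr=94.9557 cont=94.0318 V=94.9557[EX]; j=1 S=80.4323 intr=79.4677 cont=78.5438 V=79.4677[EX]; j=2 S=99.6139 intr=60.2861 cont=59.3622 V=60.2861[EX]; j=3 S=123.3700 intr=36.5300 cont=35.6061 V=36.5300[EX]; j=4 S=152.7915 intr=7.1085 cont=12.9847 V=12.9847[hold]; j=5 S=189.2295 intr=0.0000 cont=1.7538 V=1.7538[hold]; j=6 S=234.3572 intr=0.0000 cont=0.0000 V=0.0000[hold]  S*(6)=123.3700
k=5: j=0 S=72.2746 intr=87.6254 cont=86.7015 V=87.6254[EX]; j=1 S=89.5107 intr=70.3893 cont=69.4653 V=70.3893[EX]; j=2 S=110.8574 intr=49.0426 cont=48.1186 V=49.0426[EX]; j=3 S=137.2949 intr=22.6051 cont=24.6047 V=24.6047[hold]; j=4 S=170.0372 intr=0.0000 cont=7.3221 V=7.3221[hold]; j=5 S=210.5880 intr=0.0000 cont=0.8711 V=0.8711[hold]  S*(5)=110.8574
k=4: j=0 S=80.4323 intr=79.4677 cont=78.5438 V=79.4677[EX]; j=1 S=99.6139 intr=60.2861 cont=59.3622 V=60.2861[EX]; j=2 S=123.3700 intr=36.5300 cont=36.6009 V=36.6009[hold]; j=3 S=152.7915 intr=7.1085 cont=15.8641 V=15.8641[hold]; j=4 S=189.2295 intr=0.0000 cont=4.0703 V=4.0703[hold]  S*(4)=99.6139
k=3: j=0 S=89.5107 intr=70.3893 cont=69.4653 V=70.3893[EX]; j=1 S=110.8574 intr=49.0426 cont=48.1539 V=49.0426[EX]; j=2 S=137.2949 intr=22.6051 cont=26.0724 V=26.0724[hold]; j=3 S=170.0372 intr=0.0000 cont=9.9048 V=9.9048[hold]  S*(3)=110.8574
k=2: j=0 S=99.6139 intr=60.2861 cont=59.3622 V=60.2861[EX]; j=1 S=123.3700 intr=36.5300 cont=37.3311 V=37.3311[hold]; j=2 S=152.7915 intr=7.1085 cont=17.8781 V=17.8781[hold]  S*(2)=99.6139
k=1: j=0 S=110.8574 intr=49.0426 cont=48.5172 V=49.0426[EX]; j=1 S=137.2949 intr=22.6051 cont=27.4371 V=27.4371[hold]  S*(1)=110.8574
k=0: j=0 S=123.3700 intr=36.5300 cont=38.0101 V=38.0101[hold]  S*(0)=-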